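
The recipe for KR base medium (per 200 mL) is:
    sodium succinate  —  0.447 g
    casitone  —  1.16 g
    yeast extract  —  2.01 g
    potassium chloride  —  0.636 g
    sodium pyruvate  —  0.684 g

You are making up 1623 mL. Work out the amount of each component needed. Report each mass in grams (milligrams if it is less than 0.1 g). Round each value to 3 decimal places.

sodium succinate 3.627 g; casitone 9.413 g; yeast extract 16.311 g; potassium chloride 5.161 g; sodium pyruvate 5.551 g

Ratio of target to recipe volume: 1623 / 200 = 8.115.
sodium succinate: 0.447 g × (1623 mL / 200 mL) = 3.627 g
casitone: 1.16 g × (1623 mL / 200 mL) = 9.413 g
yeast extract: 2.01 g × (1623 mL / 200 mL) = 16.311 g
potassium chloride: 0.636 g × (1623 mL / 200 mL) = 5.161 g
sodium pyruvate: 0.684 g × (1623 mL / 200 mL) = 5.551 g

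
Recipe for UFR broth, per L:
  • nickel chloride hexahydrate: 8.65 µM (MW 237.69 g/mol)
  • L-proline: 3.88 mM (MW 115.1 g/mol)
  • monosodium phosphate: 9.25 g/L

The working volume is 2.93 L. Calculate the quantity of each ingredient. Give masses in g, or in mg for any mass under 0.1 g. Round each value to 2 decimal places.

nickel chloride hexahydrate 6.02 mg; L-proline 1.31 g; monosodium phosphate 27.10 g

Scale factor relative to 1 L: 2.93.
nickel chloride hexahydrate: 8.65 µmol/L × 237.69 g/mol × 2.93 L ÷ 1000 = 6.02 mg
L-proline: 3.88 mmol/L × 115.1 g/mol × 2.93 L ÷ 1000 = 1.31 g
monosodium phosphate: 9.25 g/L × 2.93 L = 27.10 g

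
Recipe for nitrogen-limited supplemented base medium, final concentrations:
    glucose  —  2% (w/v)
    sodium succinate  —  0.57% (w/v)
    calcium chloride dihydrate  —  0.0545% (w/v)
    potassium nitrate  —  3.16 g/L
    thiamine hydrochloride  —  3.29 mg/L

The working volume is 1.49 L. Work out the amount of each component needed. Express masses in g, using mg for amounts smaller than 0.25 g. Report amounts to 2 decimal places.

glucose 29.80 g; sodium succinate 8.49 g; calcium chloride dihydrate 0.81 g; potassium nitrate 4.71 g; thiamine hydrochloride 4.90 mg

Scale factor relative to 1 L: 1.49.
glucose: 2% w/v = 20 g/L → 20 × 1.49 L = 29.80 g
sodium succinate: 0.57 g per 100 mL × 1490 mL ÷ 100 = 8.49 g
calcium chloride dihydrate: 0.0545 g per 100 mL × 1490 mL ÷ 100 = 0.81 g
potassium nitrate: 3.16 g/L × 1.49 L = 4.71 g
thiamine hydrochloride: 3.29 mg/L × 1.49 L = 4.90 mg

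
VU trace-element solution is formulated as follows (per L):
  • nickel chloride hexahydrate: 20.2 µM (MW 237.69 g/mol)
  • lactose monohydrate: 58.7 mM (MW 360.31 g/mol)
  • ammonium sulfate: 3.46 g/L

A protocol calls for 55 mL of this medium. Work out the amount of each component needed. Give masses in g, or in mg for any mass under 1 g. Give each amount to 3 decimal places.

nickel chloride hexahydrate 0.264 mg; lactose monohydrate 1.163 g; ammonium sulfate 190.300 mg

Scale factor relative to 1 L: 0.055.
nickel chloride hexahydrate: 20.2 µmol/L × 237.69 g/mol × 0.055 L ÷ 1000 = 0.264 mg
lactose monohydrate: 58.7 mmol/L × 360.31 g/mol × 0.055 L ÷ 1000 = 1.163 g
ammonium sulfate: 3.46 g/L × 0.055 L = 0.1903 g = 190.300 mg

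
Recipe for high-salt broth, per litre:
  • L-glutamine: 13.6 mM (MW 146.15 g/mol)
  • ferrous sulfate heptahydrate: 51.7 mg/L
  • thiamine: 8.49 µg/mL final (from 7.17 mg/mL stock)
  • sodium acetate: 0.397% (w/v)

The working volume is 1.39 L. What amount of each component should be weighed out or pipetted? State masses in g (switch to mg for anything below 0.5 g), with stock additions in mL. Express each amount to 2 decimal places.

Working volume: 1.39 L.
L-glutamine: 13.6 mmol/L × 146.15 g/mol × 1.39 L ÷ 1000 = 2.76 g
ferrous sulfate heptahydrate: 51.7 mg/L × 1.39 L = 71.86 mg
thiamine: C1V1 = C2V2 → 8.49 µg/mL × 1390 mL ÷ 7170 µg/mL = 1.65 mL
sodium acetate: 0.397 g per 100 mL × 1390 mL ÷ 100 = 5.52 g

L-glutamine 2.76 g; ferrous sulfate heptahydrate 71.86 mg; thiamine 1.65 mL; sodium acetate 5.52 g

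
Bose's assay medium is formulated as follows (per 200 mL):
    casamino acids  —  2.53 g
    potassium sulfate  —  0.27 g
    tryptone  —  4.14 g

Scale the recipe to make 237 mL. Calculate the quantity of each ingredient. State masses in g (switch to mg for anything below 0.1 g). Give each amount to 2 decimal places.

Ratio of target to recipe volume: 237 / 200 = 1.185.
casamino acids: 2.53 g × (237 mL / 200 mL) = 3.00 g
potassium sulfate: 0.27 g × (237 mL / 200 mL) = 0.32 g
tryptone: 4.14 g × (237 mL / 200 mL) = 4.91 g

casamino acids 3.00 g; potassium sulfate 0.32 g; tryptone 4.91 g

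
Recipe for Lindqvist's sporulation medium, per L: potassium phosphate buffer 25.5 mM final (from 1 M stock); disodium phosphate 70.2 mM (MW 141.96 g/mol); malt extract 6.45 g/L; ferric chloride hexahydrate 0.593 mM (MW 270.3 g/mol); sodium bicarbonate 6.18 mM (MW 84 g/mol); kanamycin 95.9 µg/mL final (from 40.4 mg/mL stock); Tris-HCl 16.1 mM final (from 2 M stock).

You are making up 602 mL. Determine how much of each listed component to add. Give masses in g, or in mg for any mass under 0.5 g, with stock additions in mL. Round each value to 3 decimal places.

Working volume: 602 mL = 0.602 L.
potassium phosphate buffer: C1V1 = C2V2 → 25.5 mM × 602 mL ÷ 1000 mM = 15.351 mL
disodium phosphate: 70.2 mmol/L × 141.96 g/mol × 0.602 L ÷ 1000 = 5.999 g
malt extract: 6.45 g/L × 0.602 L = 3.883 g
ferric chloride hexahydrate: 0.593 mmol/L × 270.3 mg/mmol × 0.602 L = 96.493 mg
sodium bicarbonate: 6.18 mmol/L × 84 mg/mmol × 0.602 L = 312.510 mg
kanamycin: dilute stock: 95.9 µg/mL × 602 mL ÷ 40400 µg/mL = 1.429 mL
Tris-HCl: V = C2·V2/C1 = 16.1 mM × 602 mL ÷ 2000 mM = 4.846 mL

potassium phosphate buffer 15.351 mL; disodium phosphate 5.999 g; malt extract 3.883 g; ferric chloride hexahydrate 96.493 mg; sodium bicarbonate 312.510 mg; kanamycin 1.429 mL; Tris-HCl 4.846 mL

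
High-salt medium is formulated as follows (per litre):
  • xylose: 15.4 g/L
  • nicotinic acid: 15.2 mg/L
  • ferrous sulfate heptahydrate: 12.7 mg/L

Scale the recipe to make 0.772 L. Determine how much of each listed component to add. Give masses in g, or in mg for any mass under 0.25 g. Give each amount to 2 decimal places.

Working volume: 0.772 L.
xylose: 15.4 g/L × 0.772 L = 11.89 g
nicotinic acid: 15.2 mg/L × 0.772 L = 11.73 mg
ferrous sulfate heptahydrate: 12.7 mg/L × 0.772 L = 9.80 mg

xylose 11.89 g; nicotinic acid 11.73 mg; ferrous sulfate heptahydrate 9.80 mg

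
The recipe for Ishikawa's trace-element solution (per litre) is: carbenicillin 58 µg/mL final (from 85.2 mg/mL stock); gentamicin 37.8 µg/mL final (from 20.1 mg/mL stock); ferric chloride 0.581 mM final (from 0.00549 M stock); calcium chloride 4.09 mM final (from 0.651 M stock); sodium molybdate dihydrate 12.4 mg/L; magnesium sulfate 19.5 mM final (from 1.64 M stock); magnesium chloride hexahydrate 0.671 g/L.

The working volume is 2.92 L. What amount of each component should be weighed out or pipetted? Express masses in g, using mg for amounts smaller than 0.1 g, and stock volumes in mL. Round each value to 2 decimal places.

Scale factor relative to 1 L: 2.92.
carbenicillin: V = C2·V2/C1 = 58 µg/mL × 2920 mL ÷ 85200 µg/mL = 1.99 mL
gentamicin: C1V1 = C2V2 → 37.8 µg/mL × 2920 mL ÷ 20100 µg/mL = 5.49 mL
ferric chloride: V = C2·V2/C1 = 0.581 mM × 2920 mL ÷ 5.49 mM = 309.02 mL
calcium chloride: dilute stock: 4.09 mM × 2920 mL ÷ 651 mM = 18.35 mL
sodium molybdate dihydrate: 12.4 mg/L × 2.92 L = 36.21 mg
magnesium sulfate: dilute stock: 19.5 mM × 2920 mL ÷ 1640 mM = 34.72 mL
magnesium chloride hexahydrate: 0.671 g/L × 2.92 L = 1.96 g

carbenicillin 1.99 mL; gentamicin 5.49 mL; ferric chloride 309.02 mL; calcium chloride 18.35 mL; sodium molybdate dihydrate 36.21 mg; magnesium sulfate 34.72 mL; magnesium chloride hexahydrate 1.96 g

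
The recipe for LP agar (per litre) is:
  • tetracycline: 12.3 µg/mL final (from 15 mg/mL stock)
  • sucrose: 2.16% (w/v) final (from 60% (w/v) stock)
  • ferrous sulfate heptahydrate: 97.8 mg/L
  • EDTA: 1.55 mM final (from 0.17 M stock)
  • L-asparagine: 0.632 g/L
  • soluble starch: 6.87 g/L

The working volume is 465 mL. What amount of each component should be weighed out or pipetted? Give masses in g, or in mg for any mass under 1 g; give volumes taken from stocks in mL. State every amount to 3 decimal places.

Scale factor relative to 1 L: 0.465.
tetracycline: C1V1 = C2V2 → 12.3 µg/mL × 465 mL ÷ 15000 µg/mL = 0.381 mL
sucrose: V = C2·V2/C1 = 2.16% ÷ 60% × 465 mL = 16.740 mL
ferrous sulfate heptahydrate: 97.8 mg/L × 0.465 L = 45.477 mg
EDTA: C1V1 = C2V2 → 1.55 mM × 465 mL ÷ 170 mM = 4.240 mL
L-asparagine: 0.632 g/L × 0.465 L = 0.29388 g = 293.880 mg
soluble starch: 6.87 g/L × 0.465 L = 3.195 g

tetracycline 0.381 mL; sucrose 16.740 mL; ferrous sulfate heptahydrate 45.477 mg; EDTA 4.240 mL; L-asparagine 293.880 mg; soluble starch 3.195 g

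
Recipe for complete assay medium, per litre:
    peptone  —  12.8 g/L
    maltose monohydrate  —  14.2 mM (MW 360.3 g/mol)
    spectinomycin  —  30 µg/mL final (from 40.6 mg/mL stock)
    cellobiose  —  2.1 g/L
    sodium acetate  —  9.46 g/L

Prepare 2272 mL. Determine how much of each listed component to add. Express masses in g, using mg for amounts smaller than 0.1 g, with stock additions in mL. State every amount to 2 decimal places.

Target volume = 2272 mL = 2.272 L.
peptone: 12.8 g/L × 2.272 L = 29.08 g
maltose monohydrate: 14.2 mmol/L × 360.3 g/mol × 2.272 L ÷ 1000 = 11.62 g
spectinomycin: C1V1 = C2V2 → 30 µg/mL × 2272 mL ÷ 40600 µg/mL = 1.68 mL
cellobiose: 2.1 g/L × 2.272 L = 4.77 g
sodium acetate: 9.46 g/L × 2.272 L = 21.49 g

peptone 29.08 g; maltose monohydrate 11.62 g; spectinomycin 1.68 mL; cellobiose 4.77 g; sodium acetate 21.49 g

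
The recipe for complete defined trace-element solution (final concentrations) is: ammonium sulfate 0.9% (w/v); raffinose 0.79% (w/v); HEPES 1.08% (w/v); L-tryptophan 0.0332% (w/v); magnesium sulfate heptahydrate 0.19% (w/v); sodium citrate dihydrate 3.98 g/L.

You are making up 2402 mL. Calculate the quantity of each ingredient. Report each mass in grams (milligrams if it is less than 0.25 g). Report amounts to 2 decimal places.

Scale factor relative to 1 L: 2.402.
ammonium sulfate: 0.9 g per 100 mL × 2402 mL ÷ 100 = 21.62 g
raffinose: 0.79 g per 100 mL × 2402 mL ÷ 100 = 18.98 g
HEPES: 1.08 g per 100 mL × 2402 mL ÷ 100 = 25.94 g
L-tryptophan: 0.0332 g per 100 mL × 2402 mL ÷ 100 = 0.80 g
magnesium sulfate heptahydrate: 0.19 g per 100 mL × 2402 mL ÷ 100 = 4.56 g
sodium citrate dihydrate: 3.98 g/L × 2.402 L = 9.56 g

ammonium sulfate 21.62 g; raffinose 18.98 g; HEPES 25.94 g; L-tryptophan 0.80 g; magnesium sulfate heptahydrate 4.56 g; sodium citrate dihydrate 9.56 g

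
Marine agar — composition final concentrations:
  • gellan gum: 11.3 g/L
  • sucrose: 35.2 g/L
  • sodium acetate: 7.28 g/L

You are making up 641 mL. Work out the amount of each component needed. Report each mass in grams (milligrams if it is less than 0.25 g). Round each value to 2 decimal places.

Scale factor relative to 1 L: 0.641.
gellan gum: 11.3 g/L × 0.641 L = 7.24 g
sucrose: 35.2 g/L × 0.641 L = 22.56 g
sodium acetate: 7.28 g/L × 0.641 L = 4.67 g

gellan gum 7.24 g; sucrose 22.56 g; sodium acetate 4.67 g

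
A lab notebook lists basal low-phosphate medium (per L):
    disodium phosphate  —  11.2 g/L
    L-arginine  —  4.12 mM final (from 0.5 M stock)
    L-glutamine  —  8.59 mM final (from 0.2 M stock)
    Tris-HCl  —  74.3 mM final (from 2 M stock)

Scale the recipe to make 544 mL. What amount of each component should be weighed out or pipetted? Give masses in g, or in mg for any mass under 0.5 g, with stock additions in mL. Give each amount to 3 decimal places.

Scale factor relative to 1 L: 0.544.
disodium phosphate: 11.2 g/L × 0.544 L = 6.093 g
L-arginine: C1V1 = C2V2 → 4.12 mM × 544 mL ÷ 500 mM = 4.483 mL
L-glutamine: V = C2·V2/C1 = 8.59 mM × 544 mL ÷ 200 mM = 23.365 mL
Tris-HCl: C1V1 = C2V2 → 74.3 mM × 544 mL ÷ 2000 mM = 20.210 mL

disodium phosphate 6.093 g; L-arginine 4.483 mL; L-glutamine 23.365 mL; Tris-HCl 20.210 mL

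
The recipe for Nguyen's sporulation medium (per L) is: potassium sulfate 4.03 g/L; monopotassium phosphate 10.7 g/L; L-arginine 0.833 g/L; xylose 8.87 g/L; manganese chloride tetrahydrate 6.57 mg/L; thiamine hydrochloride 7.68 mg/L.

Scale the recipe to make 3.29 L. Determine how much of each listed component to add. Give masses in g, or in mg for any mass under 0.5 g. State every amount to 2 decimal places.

Scale factor relative to 1 L: 3.29.
potassium sulfate: 4.03 g/L × 3.29 L = 13.26 g
monopotassium phosphate: 10.7 g/L × 3.29 L = 35.20 g
L-arginine: 0.833 g/L × 3.29 L = 2.74 g
xylose: 8.87 g/L × 3.29 L = 29.18 g
manganese chloride tetrahydrate: 6.57 mg/L × 3.29 L = 21.62 mg
thiamine hydrochloride: 7.68 mg/L × 3.29 L = 25.27 mg

potassium sulfate 13.26 g; monopotassium phosphate 35.20 g; L-arginine 2.74 g; xylose 29.18 g; manganese chloride tetrahydrate 21.62 mg; thiamine hydrochloride 25.27 mg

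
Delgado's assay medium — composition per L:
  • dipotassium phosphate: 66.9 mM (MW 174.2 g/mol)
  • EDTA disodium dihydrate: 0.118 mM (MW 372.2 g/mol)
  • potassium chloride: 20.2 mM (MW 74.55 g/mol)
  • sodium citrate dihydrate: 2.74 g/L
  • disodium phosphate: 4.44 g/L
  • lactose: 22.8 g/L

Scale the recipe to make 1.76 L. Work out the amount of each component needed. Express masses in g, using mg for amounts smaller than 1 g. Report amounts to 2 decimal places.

Scale factor relative to 1 L: 1.76.
dipotassium phosphate: 66.9 mmol/L × 174.2 g/mol × 1.76 L ÷ 1000 = 20.51 g
EDTA disodium dihydrate: 0.118 mmol/L × 372.2 mg/mmol × 1.76 L = 77.30 mg
potassium chloride: 20.2 mmol/L × 74.55 g/mol × 1.76 L ÷ 1000 = 2.65 g
sodium citrate dihydrate: 2.74 g/L × 1.76 L = 4.82 g
disodium phosphate: 4.44 g/L × 1.76 L = 7.81 g
lactose: 22.8 g/L × 1.76 L = 40.13 g

dipotassium phosphate 20.51 g; EDTA disodium dihydrate 77.30 mg; potassium chloride 2.65 g; sodium citrate dihydrate 4.82 g; disodium phosphate 7.81 g; lactose 40.13 g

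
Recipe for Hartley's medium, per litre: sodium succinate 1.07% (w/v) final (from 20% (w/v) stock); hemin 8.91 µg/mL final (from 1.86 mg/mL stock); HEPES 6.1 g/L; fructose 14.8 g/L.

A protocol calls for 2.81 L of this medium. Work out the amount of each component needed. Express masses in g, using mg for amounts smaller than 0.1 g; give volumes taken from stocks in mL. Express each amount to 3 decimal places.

sodium succinate 150.335 mL; hemin 13.461 mL; HEPES 17.141 g; fructose 41.588 g

Scale factor relative to 1 L: 2.81.
sodium succinate: V = C2·V2/C1 = 1.07% ÷ 20% × 2810 mL = 150.335 mL
hemin: C1V1 = C2V2 → 8.91 µg/mL × 2810 mL ÷ 1860 µg/mL = 13.461 mL
HEPES: 6.1 g/L × 2.81 L = 17.141 g
fructose: 14.8 g/L × 2.81 L = 41.588 g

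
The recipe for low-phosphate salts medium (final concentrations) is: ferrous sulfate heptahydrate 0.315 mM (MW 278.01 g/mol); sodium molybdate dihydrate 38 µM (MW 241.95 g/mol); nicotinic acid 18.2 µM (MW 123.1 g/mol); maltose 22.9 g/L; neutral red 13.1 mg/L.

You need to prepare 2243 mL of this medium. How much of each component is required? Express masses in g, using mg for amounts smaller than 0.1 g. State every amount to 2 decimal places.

Target volume = 2243 mL = 2.243 L.
ferrous sulfate heptahydrate: 0.315 mmol/L × 278.01 g/mol × 2.243 L ÷ 1000 = 0.20 g
sodium molybdate dihydrate: 38 µmol/L × 241.95 g/mol × 2.243 L ÷ 1000 = 20.62 mg
nicotinic acid: 18.2 µmol/L × 123.1 g/mol × 2.243 L ÷ 1000 = 5.03 mg
maltose: 22.9 g/L × 2.243 L = 51.36 g
neutral red: 13.1 mg/L × 2.243 L = 29.38 mg

ferrous sulfate heptahydrate 0.20 g; sodium molybdate dihydrate 20.62 mg; nicotinic acid 5.03 mg; maltose 51.36 g; neutral red 29.38 mg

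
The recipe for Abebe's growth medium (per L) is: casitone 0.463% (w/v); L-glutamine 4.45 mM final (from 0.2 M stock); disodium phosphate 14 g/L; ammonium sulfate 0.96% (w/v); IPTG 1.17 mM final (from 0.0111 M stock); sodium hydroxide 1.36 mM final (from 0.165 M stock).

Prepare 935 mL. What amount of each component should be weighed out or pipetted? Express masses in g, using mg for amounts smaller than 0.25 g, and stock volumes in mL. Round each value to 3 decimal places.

casitone 4.329 g; L-glutamine 20.804 mL; disodium phosphate 13.090 g; ammonium sulfate 8.976 g; IPTG 98.554 mL; sodium hydroxide 7.707 mL

Target volume = 935 mL = 0.935 L.
casitone: 0.463% w/v = 4.63 g/L → 4.63 × 0.935 L = 4.329 g
L-glutamine: dilute stock: 4.45 mM × 935 mL ÷ 200 mM = 20.804 mL
disodium phosphate: 14 g/L × 0.935 L = 13.090 g
ammonium sulfate: 0.96% w/v = 9.6 g/L → 9.6 × 0.935 L = 8.976 g
IPTG: C1V1 = C2V2 → 1.17 mM × 935 mL ÷ 11.1 mM = 98.554 mL
sodium hydroxide: dilute stock: 1.36 mM × 935 mL ÷ 165 mM = 7.707 mL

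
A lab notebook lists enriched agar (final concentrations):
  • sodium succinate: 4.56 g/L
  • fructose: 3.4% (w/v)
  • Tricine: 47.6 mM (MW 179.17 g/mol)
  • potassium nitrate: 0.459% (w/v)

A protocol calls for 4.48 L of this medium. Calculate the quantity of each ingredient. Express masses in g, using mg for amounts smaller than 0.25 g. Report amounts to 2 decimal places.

Working volume: 4.48 L.
sodium succinate: 4.56 g/L × 4.48 L = 20.43 g
fructose: 3.4% w/v = 34 g/L → 34 × 4.48 L = 152.32 g
Tricine: 47.6 mmol/L × 179.17 g/mol × 4.48 L ÷ 1000 = 38.21 g
potassium nitrate: 0.459% w/v = 4.59 g/L → 4.59 × 4.48 L = 20.56 g

sodium succinate 20.43 g; fructose 152.32 g; Tricine 38.21 g; potassium nitrate 20.56 g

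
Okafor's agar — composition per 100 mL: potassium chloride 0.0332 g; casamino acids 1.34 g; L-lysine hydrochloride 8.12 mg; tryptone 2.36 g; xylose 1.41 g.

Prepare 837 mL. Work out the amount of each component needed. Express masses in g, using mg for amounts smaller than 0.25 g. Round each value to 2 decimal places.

Scale factor = 837 mL / 100 mL = 8.37.
potassium chloride: 0.0332 g × (837 mL / 100 mL) = 0.28 g
casamino acids: 1.34 g × (837 mL / 100 mL) = 11.22 g
L-lysine hydrochloride: 8.12 mg × (837 mL / 100 mL) = 67.96 mg
tryptone: 2.36 g × (837 mL / 100 mL) = 19.75 g
xylose: 1.41 g × (837 mL / 100 mL) = 11.80 g

potassium chloride 0.28 g; casamino acids 11.22 g; L-lysine hydrochloride 67.96 mg; tryptone 19.75 g; xylose 11.80 g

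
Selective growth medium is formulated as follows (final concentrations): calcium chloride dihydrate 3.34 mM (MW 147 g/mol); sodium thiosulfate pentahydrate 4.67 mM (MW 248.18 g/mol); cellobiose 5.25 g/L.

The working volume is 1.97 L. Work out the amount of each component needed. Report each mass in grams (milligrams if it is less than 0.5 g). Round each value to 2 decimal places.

calcium chloride dihydrate 0.97 g; sodium thiosulfate pentahydrate 2.28 g; cellobiose 10.34 g

Working volume: 1.97 L.
calcium chloride dihydrate: 3.34 mmol/L × 147 g/mol × 1.97 L ÷ 1000 = 0.97 g
sodium thiosulfate pentahydrate: 4.67 mmol/L × 248.18 g/mol × 1.97 L ÷ 1000 = 2.28 g
cellobiose: 5.25 g/L × 1.97 L = 10.34 g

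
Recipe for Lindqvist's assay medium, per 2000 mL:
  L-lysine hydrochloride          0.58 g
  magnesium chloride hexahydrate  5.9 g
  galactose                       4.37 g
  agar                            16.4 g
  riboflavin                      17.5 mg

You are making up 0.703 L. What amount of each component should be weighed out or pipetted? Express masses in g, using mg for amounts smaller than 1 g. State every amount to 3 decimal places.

Ratio of target to recipe volume: 703 / 2000 = 0.3515.
L-lysine hydrochloride: 0.58 g × (703 mL / 2000 mL) = 0.20387 g = 203.870 mg
magnesium chloride hexahydrate: 5.9 g × (703 mL / 2000 mL) = 2.074 g
galactose: 4.37 g × (703 mL / 2000 mL) = 1.536 g
agar: 16.4 g × (703 mL / 2000 mL) = 5.765 g
riboflavin: 17.5 mg × (703 mL / 2000 mL) = 6.151 mg

L-lysine hydrochloride 203.870 mg; magnesium chloride hexahydrate 2.074 g; galactose 1.536 g; agar 5.765 g; riboflavin 6.151 mg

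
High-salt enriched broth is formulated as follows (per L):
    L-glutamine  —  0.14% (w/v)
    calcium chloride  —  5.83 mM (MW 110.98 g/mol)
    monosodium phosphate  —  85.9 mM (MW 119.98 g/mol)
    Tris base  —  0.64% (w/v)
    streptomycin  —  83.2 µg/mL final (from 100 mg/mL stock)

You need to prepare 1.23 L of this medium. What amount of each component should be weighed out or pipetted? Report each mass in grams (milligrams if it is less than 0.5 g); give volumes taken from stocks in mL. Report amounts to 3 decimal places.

L-glutamine 1.722 g; calcium chloride 0.796 g; monosodium phosphate 12.677 g; Tris base 7.872 g; streptomycin 1.023 mL

Scale factor relative to 1 L: 1.23.
L-glutamine: 0.14 g per 100 mL × 1230 mL ÷ 100 = 1.722 g
calcium chloride: 5.83 mmol/L × 110.98 g/mol × 1.23 L ÷ 1000 = 0.796 g
monosodium phosphate: 85.9 mmol/L × 119.98 g/mol × 1.23 L ÷ 1000 = 12.677 g
Tris base: 0.64 g per 100 mL × 1230 mL ÷ 100 = 7.872 g
streptomycin: V = C2·V2/C1 = 83.2 µg/mL × 1230 mL ÷ 100000 µg/mL = 1.023 mL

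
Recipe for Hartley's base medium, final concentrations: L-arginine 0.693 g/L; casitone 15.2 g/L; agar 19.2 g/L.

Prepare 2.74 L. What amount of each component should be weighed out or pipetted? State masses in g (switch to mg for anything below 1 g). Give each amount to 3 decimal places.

L-arginine 1.899 g; casitone 41.648 g; agar 52.608 g

Scale factor relative to 1 L: 2.74.
L-arginine: 0.693 g/L × 2.74 L = 1.899 g
casitone: 15.2 g/L × 2.74 L = 41.648 g
agar: 19.2 g/L × 2.74 L = 52.608 g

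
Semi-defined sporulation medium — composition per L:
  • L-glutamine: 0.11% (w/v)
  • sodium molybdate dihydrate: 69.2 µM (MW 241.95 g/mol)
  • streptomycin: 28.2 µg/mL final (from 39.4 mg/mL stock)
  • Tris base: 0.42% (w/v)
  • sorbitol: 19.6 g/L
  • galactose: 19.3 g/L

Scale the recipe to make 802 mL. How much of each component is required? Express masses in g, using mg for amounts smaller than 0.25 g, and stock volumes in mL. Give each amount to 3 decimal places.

L-glutamine 0.882 g; sodium molybdate dihydrate 13.428 mg; streptomycin 0.574 mL; Tris base 3.368 g; sorbitol 15.719 g; galactose 15.479 g

Scale factor relative to 1 L: 0.802.
L-glutamine: 0.11% w/v = 1.1 g/L → 1.1 × 0.802 L = 0.882 g
sodium molybdate dihydrate: 69.2 µmol/L × 241.95 g/mol × 0.802 L ÷ 1000 = 13.428 mg
streptomycin: V = C2·V2/C1 = 28.2 µg/mL × 802 mL ÷ 39400 µg/mL = 0.574 mL
Tris base: 0.42 g per 100 mL × 802 mL ÷ 100 = 3.368 g
sorbitol: 19.6 g/L × 0.802 L = 15.719 g
galactose: 19.3 g/L × 0.802 L = 15.479 g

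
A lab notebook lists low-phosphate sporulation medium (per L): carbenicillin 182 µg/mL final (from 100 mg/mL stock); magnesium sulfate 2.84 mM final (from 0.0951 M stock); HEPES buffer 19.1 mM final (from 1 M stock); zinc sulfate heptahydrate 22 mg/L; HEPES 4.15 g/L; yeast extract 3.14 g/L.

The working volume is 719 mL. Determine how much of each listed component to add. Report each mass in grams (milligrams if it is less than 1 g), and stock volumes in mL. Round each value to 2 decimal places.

carbenicillin 1.31 mL; magnesium sulfate 21.47 mL; HEPES buffer 13.73 mL; zinc sulfate heptahydrate 15.82 mg; HEPES 2.98 g; yeast extract 2.26 g

Scale factor relative to 1 L: 0.719.
carbenicillin: dilute stock: 182 µg/mL × 719 mL ÷ 100000 µg/mL = 1.31 mL
magnesium sulfate: V = C2·V2/C1 = 2.84 mM × 719 mL ÷ 95.1 mM = 21.47 mL
HEPES buffer: dilute stock: 19.1 mM × 719 mL ÷ 1000 mM = 13.73 mL
zinc sulfate heptahydrate: 22 mg/L × 0.719 L = 15.82 mg
HEPES: 4.15 g/L × 0.719 L = 2.98 g
yeast extract: 3.14 g/L × 0.719 L = 2.26 g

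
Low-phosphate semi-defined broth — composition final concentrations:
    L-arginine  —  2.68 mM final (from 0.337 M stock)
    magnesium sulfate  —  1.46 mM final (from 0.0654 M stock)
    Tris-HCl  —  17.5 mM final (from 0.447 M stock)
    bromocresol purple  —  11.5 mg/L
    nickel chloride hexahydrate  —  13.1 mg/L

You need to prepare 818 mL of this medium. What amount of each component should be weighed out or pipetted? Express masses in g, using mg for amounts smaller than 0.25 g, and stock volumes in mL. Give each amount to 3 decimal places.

L-arginine 6.505 mL; magnesium sulfate 18.261 mL; Tris-HCl 32.025 mL; bromocresol purple 9.407 mg; nickel chloride hexahydrate 10.716 mg

Target volume = 818 mL = 0.818 L.
L-arginine: dilute stock: 2.68 mM × 818 mL ÷ 337 mM = 6.505 mL
magnesium sulfate: dilute stock: 1.46 mM × 818 mL ÷ 65.4 mM = 18.261 mL
Tris-HCl: C1V1 = C2V2 → 17.5 mM × 818 mL ÷ 447 mM = 32.025 mL
bromocresol purple: 11.5 mg/L × 0.818 L = 9.407 mg
nickel chloride hexahydrate: 13.1 mg/L × 0.818 L = 10.716 mg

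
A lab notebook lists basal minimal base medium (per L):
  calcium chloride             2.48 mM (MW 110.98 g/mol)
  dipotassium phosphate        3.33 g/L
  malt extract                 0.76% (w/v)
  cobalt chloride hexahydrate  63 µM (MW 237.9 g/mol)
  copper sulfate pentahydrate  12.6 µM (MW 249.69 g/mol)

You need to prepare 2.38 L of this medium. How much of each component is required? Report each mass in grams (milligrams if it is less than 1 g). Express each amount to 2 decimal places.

calcium chloride 655.05 mg; dipotassium phosphate 7.93 g; malt extract 18.09 g; cobalt chloride hexahydrate 35.67 mg; copper sulfate pentahydrate 7.49 mg

Scale factor relative to 1 L: 2.38.
calcium chloride: 2.48 mmol/L × 110.98 mg/mmol × 2.38 L = 655.05 mg
dipotassium phosphate: 3.33 g/L × 2.38 L = 7.93 g
malt extract: 0.76 g per 100 mL × 2380 mL ÷ 100 = 18.09 g
cobalt chloride hexahydrate: 63 µmol/L × 237.9 g/mol × 2.38 L ÷ 1000 = 35.67 mg
copper sulfate pentahydrate: 12.6 µmol/L × 249.69 g/mol × 2.38 L ÷ 1000 = 7.49 mg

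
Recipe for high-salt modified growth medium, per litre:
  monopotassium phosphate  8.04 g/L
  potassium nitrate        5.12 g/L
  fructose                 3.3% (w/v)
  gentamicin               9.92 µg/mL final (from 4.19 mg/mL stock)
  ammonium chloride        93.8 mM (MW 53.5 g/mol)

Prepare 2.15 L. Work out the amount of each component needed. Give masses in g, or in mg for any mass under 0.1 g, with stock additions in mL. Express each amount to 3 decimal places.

Scale factor relative to 1 L: 2.15.
monopotassium phosphate: 8.04 g/L × 2.15 L = 17.286 g
potassium nitrate: 5.12 g/L × 2.15 L = 11.008 g
fructose: 3.3% w/v = 33 g/L → 33 × 2.15 L = 70.950 g
gentamicin: dilute stock: 9.92 µg/mL × 2150 mL ÷ 4190 µg/mL = 5.090 mL
ammonium chloride: 93.8 mmol/L × 53.5 g/mol × 2.15 L ÷ 1000 = 10.789 g

monopotassium phosphate 17.286 g; potassium nitrate 11.008 g; fructose 70.950 g; gentamicin 5.090 mL; ammonium chloride 10.789 g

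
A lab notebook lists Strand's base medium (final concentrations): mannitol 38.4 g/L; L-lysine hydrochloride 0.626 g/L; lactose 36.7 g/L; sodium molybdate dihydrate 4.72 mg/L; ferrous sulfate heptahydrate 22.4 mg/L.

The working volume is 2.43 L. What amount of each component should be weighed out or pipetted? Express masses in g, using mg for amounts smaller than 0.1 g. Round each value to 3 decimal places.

mannitol 93.312 g; L-lysine hydrochloride 1.521 g; lactose 89.181 g; sodium molybdate dihydrate 11.470 mg; ferrous sulfate heptahydrate 54.432 mg

Scale factor relative to 1 L: 2.43.
mannitol: 38.4 g/L × 2.43 L = 93.312 g
L-lysine hydrochloride: 0.626 g/L × 2.43 L = 1.521 g
lactose: 36.7 g/L × 2.43 L = 89.181 g
sodium molybdate dihydrate: 4.72 mg/L × 2.43 L = 11.470 mg
ferrous sulfate heptahydrate: 22.4 mg/L × 2.43 L = 54.432 mg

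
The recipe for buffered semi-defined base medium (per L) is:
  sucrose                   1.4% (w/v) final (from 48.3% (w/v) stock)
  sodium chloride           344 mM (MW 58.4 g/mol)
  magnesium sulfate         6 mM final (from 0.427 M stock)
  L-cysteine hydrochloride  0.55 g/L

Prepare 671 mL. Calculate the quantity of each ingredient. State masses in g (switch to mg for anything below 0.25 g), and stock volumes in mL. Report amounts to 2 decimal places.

Working volume: 671 mL = 0.671 L.
sucrose: dilute stock: 1.4% ÷ 48.3% × 671 mL = 19.45 mL
sodium chloride: 344 mmol/L × 58.4 g/mol × 0.671 L ÷ 1000 = 13.48 g
magnesium sulfate: C1V1 = C2V2 → 6 mM × 671 mL ÷ 427 mM = 9.43 mL
L-cysteine hydrochloride: 0.55 g/L × 0.671 L = 0.37 g

sucrose 19.45 mL; sodium chloride 13.48 g; magnesium sulfate 9.43 mL; L-cysteine hydrochloride 0.37 g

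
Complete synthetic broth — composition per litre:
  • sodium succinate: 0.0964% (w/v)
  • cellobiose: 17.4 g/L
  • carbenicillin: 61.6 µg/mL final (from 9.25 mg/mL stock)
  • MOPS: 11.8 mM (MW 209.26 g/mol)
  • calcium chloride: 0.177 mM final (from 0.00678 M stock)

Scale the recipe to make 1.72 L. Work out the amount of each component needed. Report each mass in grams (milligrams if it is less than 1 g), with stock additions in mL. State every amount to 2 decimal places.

Scale factor relative to 1 L: 1.72.
sodium succinate: 0.0964% w/v = 0.964 g/L → 0.964 × 1.72 L = 1.66 g
cellobiose: 17.4 g/L × 1.72 L = 29.93 g
carbenicillin: C1V1 = C2V2 → 61.6 µg/mL × 1720 mL ÷ 9250 µg/mL = 11.45 mL
MOPS: 11.8 mmol/L × 209.26 g/mol × 1.72 L ÷ 1000 = 4.25 g
calcium chloride: C1V1 = C2V2 → 0.177 mM × 1720 mL ÷ 6.78 mM = 44.90 mL

sodium succinate 1.66 g; cellobiose 29.93 g; carbenicillin 11.45 mL; MOPS 4.25 g; calcium chloride 44.90 mL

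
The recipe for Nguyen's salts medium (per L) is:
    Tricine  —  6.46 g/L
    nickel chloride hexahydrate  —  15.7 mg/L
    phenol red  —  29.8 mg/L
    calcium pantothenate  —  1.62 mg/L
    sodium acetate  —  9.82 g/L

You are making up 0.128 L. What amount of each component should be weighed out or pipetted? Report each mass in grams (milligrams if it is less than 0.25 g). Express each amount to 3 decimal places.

Tricine 0.827 g; nickel chloride hexahydrate 2.010 mg; phenol red 3.814 mg; calcium pantothenate 0.207 mg; sodium acetate 1.257 g

Scale factor relative to 1 L: 0.128.
Tricine: 6.46 g/L × 0.128 L = 0.827 g
nickel chloride hexahydrate: 15.7 mg/L × 0.128 L = 2.010 mg
phenol red: 29.8 mg/L × 0.128 L = 3.814 mg
calcium pantothenate: 1.62 mg/L × 0.128 L = 0.207 mg
sodium acetate: 9.82 g/L × 0.128 L = 1.257 g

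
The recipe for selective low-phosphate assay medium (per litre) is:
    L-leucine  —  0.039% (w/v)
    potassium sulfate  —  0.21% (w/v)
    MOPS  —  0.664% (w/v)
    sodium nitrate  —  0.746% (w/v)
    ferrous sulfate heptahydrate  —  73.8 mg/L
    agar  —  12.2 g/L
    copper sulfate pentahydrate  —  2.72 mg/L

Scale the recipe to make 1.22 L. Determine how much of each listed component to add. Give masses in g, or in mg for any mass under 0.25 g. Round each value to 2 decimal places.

Working volume: 1.22 L.
L-leucine: 0.039 g per 100 mL × 1220 mL ÷ 100 = 0.48 g
potassium sulfate: 0.21% w/v = 2.1 g/L → 2.1 × 1.22 L = 2.56 g
MOPS: 0.664 g per 100 mL × 1220 mL ÷ 100 = 8.10 g
sodium nitrate: 0.746% w/v = 7.46 g/L → 7.46 × 1.22 L = 9.10 g
ferrous sulfate heptahydrate: 73.8 mg/L × 1.22 L = 90.04 mg
agar: 12.2 g/L × 1.22 L = 14.88 g
copper sulfate pentahydrate: 2.72 mg/L × 1.22 L = 3.32 mg

L-leucine 0.48 g; potassium sulfate 2.56 g; MOPS 8.10 g; sodium nitrate 9.10 g; ferrous sulfate heptahydrate 90.04 mg; agar 14.88 g; copper sulfate pentahydrate 3.32 mg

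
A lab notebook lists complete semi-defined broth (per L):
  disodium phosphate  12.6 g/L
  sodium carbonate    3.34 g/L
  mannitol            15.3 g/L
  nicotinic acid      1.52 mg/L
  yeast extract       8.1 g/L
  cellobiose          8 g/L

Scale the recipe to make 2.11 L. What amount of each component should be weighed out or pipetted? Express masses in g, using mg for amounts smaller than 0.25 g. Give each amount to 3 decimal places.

disodium phosphate 26.586 g; sodium carbonate 7.047 g; mannitol 32.283 g; nicotinic acid 3.207 mg; yeast extract 17.091 g; cellobiose 16.880 g

Scale factor relative to 1 L: 2.11.
disodium phosphate: 12.6 g/L × 2.11 L = 26.586 g
sodium carbonate: 3.34 g/L × 2.11 L = 7.047 g
mannitol: 15.3 g/L × 2.11 L = 32.283 g
nicotinic acid: 1.52 mg/L × 2.11 L = 3.207 mg
yeast extract: 8.1 g/L × 2.11 L = 17.091 g
cellobiose: 8 g/L × 2.11 L = 16.880 g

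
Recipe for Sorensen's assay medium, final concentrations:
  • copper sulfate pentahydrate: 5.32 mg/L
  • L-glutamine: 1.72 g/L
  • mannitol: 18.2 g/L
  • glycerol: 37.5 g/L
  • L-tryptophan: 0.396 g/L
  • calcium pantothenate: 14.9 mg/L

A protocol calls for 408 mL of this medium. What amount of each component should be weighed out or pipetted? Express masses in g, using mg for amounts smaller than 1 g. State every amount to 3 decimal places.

copper sulfate pentahydrate 2.171 mg; L-glutamine 701.760 mg; mannitol 7.426 g; glycerol 15.300 g; L-tryptophan 161.568 mg; calcium pantothenate 6.079 mg

Target volume = 408 mL = 0.408 L.
copper sulfate pentahydrate: 5.32 mg/L × 0.408 L = 2.171 mg
L-glutamine: 1.72 g/L × 0.408 L = 0.70176 g = 701.760 mg
mannitol: 18.2 g/L × 0.408 L = 7.426 g
glycerol: 37.5 g/L × 0.408 L = 15.300 g
L-tryptophan: 0.396 g/L × 0.408 L = 0.161568 g = 161.568 mg
calcium pantothenate: 14.9 mg/L × 0.408 L = 6.079 mg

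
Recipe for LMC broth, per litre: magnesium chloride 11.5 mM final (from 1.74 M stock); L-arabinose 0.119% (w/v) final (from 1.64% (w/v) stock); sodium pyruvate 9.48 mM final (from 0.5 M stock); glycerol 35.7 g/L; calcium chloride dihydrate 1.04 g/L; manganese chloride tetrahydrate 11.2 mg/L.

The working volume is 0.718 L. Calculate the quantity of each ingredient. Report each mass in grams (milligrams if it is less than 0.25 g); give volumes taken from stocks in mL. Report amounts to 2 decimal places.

magnesium chloride 4.75 mL; L-arabinose 52.10 mL; sodium pyruvate 13.61 mL; glycerol 25.63 g; calcium chloride dihydrate 0.75 g; manganese chloride tetrahydrate 8.04 mg

Scale factor relative to 1 L: 0.718.
magnesium chloride: V = C2·V2/C1 = 11.5 mM × 718 mL ÷ 1740 mM = 4.75 mL
L-arabinose: V = C2·V2/C1 = 0.119% ÷ 1.64% × 718 mL = 52.10 mL
sodium pyruvate: V = C2·V2/C1 = 9.48 mM × 718 mL ÷ 500 mM = 13.61 mL
glycerol: 35.7 g/L × 0.718 L = 25.63 g
calcium chloride dihydrate: 1.04 g/L × 0.718 L = 0.75 g
manganese chloride tetrahydrate: 11.2 mg/L × 0.718 L = 8.04 mg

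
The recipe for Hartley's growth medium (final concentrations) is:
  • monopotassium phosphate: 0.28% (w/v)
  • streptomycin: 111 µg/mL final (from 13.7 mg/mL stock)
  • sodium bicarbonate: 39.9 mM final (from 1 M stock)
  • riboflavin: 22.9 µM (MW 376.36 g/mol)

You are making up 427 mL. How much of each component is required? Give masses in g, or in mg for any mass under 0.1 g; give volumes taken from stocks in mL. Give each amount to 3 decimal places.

Target volume = 427 mL = 0.427 L.
monopotassium phosphate: 0.28 g per 100 mL × 427 mL ÷ 100 = 1.196 g
streptomycin: C1V1 = C2V2 → 111 µg/mL × 427 mL ÷ 13700 µg/mL = 3.460 mL
sodium bicarbonate: dilute stock: 39.9 mM × 427 mL ÷ 1000 mM = 17.037 mL
riboflavin: 22.9 µmol/L × 376.36 g/mol × 0.427 L ÷ 1000 = 3.680 mg

monopotassium phosphate 1.196 g; streptomycin 3.460 mL; sodium bicarbonate 17.037 mL; riboflavin 3.680 mg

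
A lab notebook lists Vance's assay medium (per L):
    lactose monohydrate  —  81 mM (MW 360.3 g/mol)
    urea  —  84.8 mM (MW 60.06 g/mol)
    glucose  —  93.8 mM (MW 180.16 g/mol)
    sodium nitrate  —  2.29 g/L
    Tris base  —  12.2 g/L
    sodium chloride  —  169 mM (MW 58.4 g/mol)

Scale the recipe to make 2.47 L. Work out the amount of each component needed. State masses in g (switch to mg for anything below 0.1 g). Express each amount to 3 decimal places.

Working volume: 2.47 L.
lactose monohydrate: 81 mmol/L × 360.3 g/mol × 2.47 L ÷ 1000 = 72.085 g
urea: 84.8 mmol/L × 60.06 g/mol × 2.47 L ÷ 1000 = 12.580 g
glucose: 93.8 mmol/L × 180.16 g/mol × 2.47 L ÷ 1000 = 41.741 g
sodium nitrate: 2.29 g/L × 2.47 L = 5.656 g
Tris base: 12.2 g/L × 2.47 L = 30.134 g
sodium chloride: 169 mmol/L × 58.4 g/mol × 2.47 L ÷ 1000 = 24.378 g

lactose monohydrate 72.085 g; urea 12.580 g; glucose 41.741 g; sodium nitrate 5.656 g; Tris base 30.134 g; sodium chloride 24.378 g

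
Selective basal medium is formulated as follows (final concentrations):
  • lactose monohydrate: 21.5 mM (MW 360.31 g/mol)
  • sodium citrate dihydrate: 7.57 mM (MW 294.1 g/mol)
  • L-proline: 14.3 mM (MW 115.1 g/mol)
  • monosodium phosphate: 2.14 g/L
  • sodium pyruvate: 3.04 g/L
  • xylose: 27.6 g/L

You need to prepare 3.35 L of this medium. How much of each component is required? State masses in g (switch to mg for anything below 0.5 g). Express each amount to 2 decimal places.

Working volume: 3.35 L.
lactose monohydrate: 21.5 mmol/L × 360.31 g/mol × 3.35 L ÷ 1000 = 25.95 g
sodium citrate dihydrate: 7.57 mmol/L × 294.1 g/mol × 3.35 L ÷ 1000 = 7.46 g
L-proline: 14.3 mmol/L × 115.1 g/mol × 3.35 L ÷ 1000 = 5.51 g
monosodium phosphate: 2.14 g/L × 3.35 L = 7.17 g
sodium pyruvate: 3.04 g/L × 3.35 L = 10.18 g
xylose: 27.6 g/L × 3.35 L = 92.46 g

lactose monohydrate 25.95 g; sodium citrate dihydrate 7.46 g; L-proline 5.51 g; monosodium phosphate 7.17 g; sodium pyruvate 10.18 g; xylose 92.46 g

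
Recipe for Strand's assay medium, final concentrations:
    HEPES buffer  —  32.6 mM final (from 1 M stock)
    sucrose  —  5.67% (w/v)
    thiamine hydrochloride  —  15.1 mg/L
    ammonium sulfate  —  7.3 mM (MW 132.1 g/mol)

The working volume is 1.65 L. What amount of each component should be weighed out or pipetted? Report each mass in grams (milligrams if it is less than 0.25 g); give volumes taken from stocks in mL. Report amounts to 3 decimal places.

Scale factor relative to 1 L: 1.65.
HEPES buffer: dilute stock: 32.6 mM × 1650 mL ÷ 1000 mM = 53.790 mL
sucrose: 5.67% w/v = 56.7 g/L → 56.7 × 1.65 L = 93.555 g
thiamine hydrochloride: 15.1 mg/L × 1.65 L = 24.915 mg
ammonium sulfate: 7.3 mmol/L × 132.1 g/mol × 1.65 L ÷ 1000 = 1.591 g

HEPES buffer 53.790 mL; sucrose 93.555 g; thiamine hydrochloride 24.915 mg; ammonium sulfate 1.591 g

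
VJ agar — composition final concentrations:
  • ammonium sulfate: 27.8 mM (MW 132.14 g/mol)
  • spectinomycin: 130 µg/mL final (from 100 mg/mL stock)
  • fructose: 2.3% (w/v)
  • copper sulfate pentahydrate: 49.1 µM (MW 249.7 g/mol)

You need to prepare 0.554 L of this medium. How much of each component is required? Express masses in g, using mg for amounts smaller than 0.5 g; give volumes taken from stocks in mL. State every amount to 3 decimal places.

ammonium sulfate 2.035 g; spectinomycin 0.720 mL; fructose 12.742 g; copper sulfate pentahydrate 6.792 mg

Scale factor relative to 1 L: 0.554.
ammonium sulfate: 27.8 mmol/L × 132.14 g/mol × 0.554 L ÷ 1000 = 2.035 g
spectinomycin: C1V1 = C2V2 → 130 µg/mL × 554 mL ÷ 100000 µg/mL = 0.720 mL
fructose: 2.3% w/v = 23 g/L → 23 × 0.554 L = 12.742 g
copper sulfate pentahydrate: 49.1 µmol/L × 249.7 g/mol × 0.554 L ÷ 1000 = 6.792 mg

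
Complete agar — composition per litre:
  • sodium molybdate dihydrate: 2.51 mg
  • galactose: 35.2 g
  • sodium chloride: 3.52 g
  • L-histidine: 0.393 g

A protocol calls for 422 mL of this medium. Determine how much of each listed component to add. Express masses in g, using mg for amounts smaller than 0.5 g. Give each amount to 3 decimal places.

Ratio of target to recipe volume: 422 / 1000 = 0.422.
sodium molybdate dihydrate: 2.51 mg × (422 mL / 1000 mL) = 1.059 mg
galactose: 35.2 g × (422 mL / 1000 mL) = 14.854 g
sodium chloride: 3.52 g × (422 mL / 1000 mL) = 1.485 g
L-histidine: 0.393 g × (422 mL / 1000 mL) = 0.165846 g = 165.846 mg

sodium molybdate dihydrate 1.059 mg; galactose 14.854 g; sodium chloride 1.485 g; L-histidine 165.846 mg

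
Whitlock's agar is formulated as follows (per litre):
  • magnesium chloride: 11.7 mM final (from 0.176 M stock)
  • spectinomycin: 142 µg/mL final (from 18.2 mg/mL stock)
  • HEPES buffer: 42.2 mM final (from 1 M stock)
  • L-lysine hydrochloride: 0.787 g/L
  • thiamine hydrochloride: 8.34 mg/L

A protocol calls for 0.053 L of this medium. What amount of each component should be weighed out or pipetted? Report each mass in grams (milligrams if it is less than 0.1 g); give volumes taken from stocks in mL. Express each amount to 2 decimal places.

magnesium chloride 3.52 mL; spectinomycin 0.41 mL; HEPES buffer 2.24 mL; L-lysine hydrochloride 41.71 mg; thiamine hydrochloride 0.44 mg

Working volume: 0.053 L.
magnesium chloride: C1V1 = C2V2 → 11.7 mM × 53 mL ÷ 176 mM = 3.52 mL
spectinomycin: V = C2·V2/C1 = 142 µg/mL × 53 mL ÷ 18200 µg/mL = 0.41 mL
HEPES buffer: C1V1 = C2V2 → 42.2 mM × 53 mL ÷ 1000 mM = 2.24 mL
L-lysine hydrochloride: 0.787 g/L × 0.053 L = 0.041711 g = 41.71 mg
thiamine hydrochloride: 8.34 mg/L × 0.053 L = 0.44 mg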